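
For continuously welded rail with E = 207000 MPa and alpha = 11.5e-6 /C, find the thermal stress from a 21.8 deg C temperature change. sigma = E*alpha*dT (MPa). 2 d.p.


sigma = E * alpha * dT
sigma = 207000 * 11.5e-6 * 21.8
sigma = 2.3805 * 21.8
sigma = 51.89 MPa

51.89


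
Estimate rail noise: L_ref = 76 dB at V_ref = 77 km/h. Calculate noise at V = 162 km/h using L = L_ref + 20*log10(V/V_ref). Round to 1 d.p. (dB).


V/V_ref = 162 / 77 = 2.103896
log10(2.103896) = 0.323024
20 * 0.323024 = 6.4605
L = 76 + 6.4605 = 82.5 dB

82.5


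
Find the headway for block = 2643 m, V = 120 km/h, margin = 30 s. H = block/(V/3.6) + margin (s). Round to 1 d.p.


V = 120 / 3.6 = 33.3333 m/s
Block traversal time = 2643 / 33.3333 = 79.29 s
Headway = 79.29 + 30
Headway = 109.3 s

109.3


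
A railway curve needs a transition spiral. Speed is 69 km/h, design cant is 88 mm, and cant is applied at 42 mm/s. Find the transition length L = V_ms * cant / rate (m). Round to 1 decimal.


Convert speed: V = 69 / 3.6 = 19.1667 m/s
L = 19.1667 * 88 / 42
L = 1686.6667 / 42
L = 40.2 m

40.2


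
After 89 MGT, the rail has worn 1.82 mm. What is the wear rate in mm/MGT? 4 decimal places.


Wear rate = total wear / cumulative tonnage
Rate = 1.82 / 89
Rate = 0.0204 mm/MGT

0.0204


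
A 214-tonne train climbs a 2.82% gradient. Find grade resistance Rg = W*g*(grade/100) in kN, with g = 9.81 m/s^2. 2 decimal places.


Rg = W * 9.81 * grade / 100
Rg = 214 * 9.81 * 2.82 / 100
Rg = 2099.34 * 0.0282
Rg = 59.20 kN

59.20


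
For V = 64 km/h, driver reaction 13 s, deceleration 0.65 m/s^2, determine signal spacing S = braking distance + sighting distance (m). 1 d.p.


V = 64 / 3.6 = 17.7778 m/s
Braking distance = 17.7778^2 / (2*0.65) = 243.1149 m
Sighting distance = 17.7778 * 13 = 231.1111 m
S = 243.1149 + 231.1111 = 474.2 m

474.2


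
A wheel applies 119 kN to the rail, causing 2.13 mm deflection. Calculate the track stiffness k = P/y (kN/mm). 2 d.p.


Track stiffness k = P / y
k = 119 / 2.13
k = 55.87 kN/mm

55.87


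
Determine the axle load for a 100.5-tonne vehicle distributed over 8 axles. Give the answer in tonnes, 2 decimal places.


Load per axle = total weight / number of axles
Load = 100.5 / 8
Load = 12.56 tonnes

12.56


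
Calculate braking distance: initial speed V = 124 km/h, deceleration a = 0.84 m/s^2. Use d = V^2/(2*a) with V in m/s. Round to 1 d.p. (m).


Convert speed: V = 124 / 3.6 = 34.4444 m/s
V^2 = 1186.4198
d = 1186.4198 / (2 * 0.84)
d = 1186.4198 / 1.68
d = 706.2 m

706.2


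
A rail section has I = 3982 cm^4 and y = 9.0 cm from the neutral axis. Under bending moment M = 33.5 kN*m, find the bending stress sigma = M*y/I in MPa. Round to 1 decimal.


Convert units:
M = 33.5 kN*m = 33500000 N*mm
y = 9.0 cm = 90 mm
I = 3982 cm^4 = 39820000 mm^4
sigma = 33500000 * 90 / 39820000
sigma = 75.7 MPa

75.7


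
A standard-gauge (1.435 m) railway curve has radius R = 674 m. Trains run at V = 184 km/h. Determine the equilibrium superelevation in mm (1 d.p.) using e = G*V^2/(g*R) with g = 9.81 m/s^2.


Convert speed: V = 184 / 3.6 = 51.1111 m/s
Apply formula: e = 1.435 * 51.1111^2 / (9.81 * 674)
e = 1.435 * 2612.3457 / 6611.94
e = 0.566962 m = 567.0 mm

567.0


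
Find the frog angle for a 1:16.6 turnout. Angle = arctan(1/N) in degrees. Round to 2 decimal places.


1/N = 1/16.6 = 0.060241
angle = arctan(0.060241) = 0.060168 rad
angle = 0.060168 * 180/pi = 3.45 degrees

3.45


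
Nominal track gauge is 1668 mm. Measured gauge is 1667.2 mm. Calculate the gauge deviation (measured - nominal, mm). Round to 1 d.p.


Deviation = measured - nominal
Deviation = 1667.2 - 1668
Deviation = -0.8 mm

-0.8


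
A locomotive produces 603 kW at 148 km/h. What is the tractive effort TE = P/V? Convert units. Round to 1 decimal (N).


Convert: P = 603 kW = 603000 W
V = 148 / 3.6 = 41.1111 m/s
TE = 603000 / 41.1111
TE = 14667.6 N

14667.6


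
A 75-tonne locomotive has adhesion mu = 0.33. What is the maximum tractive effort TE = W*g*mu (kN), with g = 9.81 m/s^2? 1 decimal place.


TE_max = W * g * mu
TE_max = 75 * 9.81 * 0.33
TE_max = 735.75 * 0.33
TE_max = 242.8 kN

242.8


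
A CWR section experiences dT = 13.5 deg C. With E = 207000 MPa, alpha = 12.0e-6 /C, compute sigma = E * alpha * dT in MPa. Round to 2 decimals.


sigma = E * alpha * dT
sigma = 207000 * 12.0e-6 * 13.5
sigma = 2.484 * 13.5
sigma = 33.53 MPa

33.53


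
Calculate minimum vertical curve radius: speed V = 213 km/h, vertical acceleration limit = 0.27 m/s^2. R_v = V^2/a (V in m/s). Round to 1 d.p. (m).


Convert speed: V = 213 / 3.6 = 59.1667 m/s
V^2 = 3500.6944 m^2/s^2
R_v = 3500.6944 / 0.27
R_v = 12965.5 m

12965.5


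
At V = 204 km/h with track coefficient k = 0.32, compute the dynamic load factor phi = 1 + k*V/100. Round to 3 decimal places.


phi = 1 + k * V / 100
phi = 1 + 0.32 * 204 / 100
phi = 1 + 0.6528
phi = 1.653

1.653


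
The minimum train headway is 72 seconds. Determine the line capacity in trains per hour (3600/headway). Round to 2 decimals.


Capacity = 3600 / headway
Capacity = 3600 / 72
Capacity = 50.00 trains/hour

50.00


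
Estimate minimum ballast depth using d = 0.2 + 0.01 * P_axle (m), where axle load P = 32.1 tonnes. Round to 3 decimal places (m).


d = 0.2 + 0.01 * 32.1
d = 0.2 + 0.321
d = 0.521 m

0.521


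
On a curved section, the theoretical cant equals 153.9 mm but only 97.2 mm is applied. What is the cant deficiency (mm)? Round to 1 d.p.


Cant deficiency = equilibrium cant - actual cant
CD = 153.9 - 97.2
CD = 56.7 mm

56.7


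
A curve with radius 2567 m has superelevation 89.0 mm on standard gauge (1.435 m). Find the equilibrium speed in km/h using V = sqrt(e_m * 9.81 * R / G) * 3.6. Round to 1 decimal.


Convert cant: e = 89.0 mm = 0.0890 m
V_ms = sqrt(0.0890 * 9.81 * 2567 / 1.435)
V_ms = sqrt(1561.827199) = 39.52 m/s
V = 39.52 * 3.6 = 142.3 km/h

142.3


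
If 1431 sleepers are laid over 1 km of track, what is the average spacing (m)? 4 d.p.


Spacing = 1000 m / number of sleepers
Spacing = 1000 / 1431
Spacing = 0.6988 m

0.6988


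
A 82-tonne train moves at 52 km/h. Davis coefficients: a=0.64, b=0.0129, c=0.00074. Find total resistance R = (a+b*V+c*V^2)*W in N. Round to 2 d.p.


b*V = 0.0129 * 52 = 0.6708
c*V^2 = 0.00074 * 2704 = 2.00096
R_per_t = 0.64 + 0.6708 + 2.00096 = 3.31176 N/t
R_total = 3.31176 * 82 = 271.56 N

271.56


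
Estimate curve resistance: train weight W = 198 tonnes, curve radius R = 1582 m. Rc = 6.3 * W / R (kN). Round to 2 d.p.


Rc = 6.3 * W / R
Rc = 6.3 * 198 / 1582
Rc = 1247.4 / 1582
Rc = 0.79 kN

0.79


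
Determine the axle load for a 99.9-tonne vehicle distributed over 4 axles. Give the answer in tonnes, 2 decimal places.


Load per axle = total weight / number of axles
Load = 99.9 / 4
Load = 24.98 tonnes

24.98


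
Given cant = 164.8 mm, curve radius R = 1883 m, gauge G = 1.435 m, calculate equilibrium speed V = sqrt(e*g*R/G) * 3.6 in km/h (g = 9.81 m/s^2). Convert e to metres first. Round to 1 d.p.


Convert cant: e = 164.8 mm = 0.1648 m
V_ms = sqrt(0.1648 * 9.81 * 1883 / 1.435)
V_ms = sqrt(2121.410107) = 46.0588 m/s
V = 46.0588 * 3.6 = 165.8 km/h

165.8


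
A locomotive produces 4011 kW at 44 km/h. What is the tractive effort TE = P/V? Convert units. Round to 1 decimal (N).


Convert: P = 4011 kW = 4011000 W
V = 44 / 3.6 = 12.2222 m/s
TE = 4011000 / 12.2222
TE = 328172.7 N

328172.7


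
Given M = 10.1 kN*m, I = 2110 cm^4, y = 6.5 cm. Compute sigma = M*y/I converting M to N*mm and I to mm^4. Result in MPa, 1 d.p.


Convert units:
M = 10.1 kN*m = 10100000 N*mm
y = 6.5 cm = 65 mm
I = 2110 cm^4 = 21100000 mm^4
sigma = 10100000 * 65 / 21100000
sigma = 31.1 MPa

31.1


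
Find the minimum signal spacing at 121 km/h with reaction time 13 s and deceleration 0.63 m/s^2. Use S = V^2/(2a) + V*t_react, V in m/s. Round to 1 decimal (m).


V = 121 / 3.6 = 33.6111 m/s
Braking distance = 33.6111^2 / (2*0.63) = 896.5927 m
Sighting distance = 33.6111 * 13 = 436.9444 m
S = 896.5927 + 436.9444 = 1333.5 m

1333.5


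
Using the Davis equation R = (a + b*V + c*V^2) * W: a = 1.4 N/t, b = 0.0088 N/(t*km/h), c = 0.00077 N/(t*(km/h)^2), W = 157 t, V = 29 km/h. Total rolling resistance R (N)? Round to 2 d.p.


b*V = 0.0088 * 29 = 0.2552
c*V^2 = 0.00077 * 841 = 0.64757
R_per_t = 1.4 + 0.2552 + 0.64757 = 2.30277 N/t
R_total = 2.30277 * 157 = 361.53 N

361.53


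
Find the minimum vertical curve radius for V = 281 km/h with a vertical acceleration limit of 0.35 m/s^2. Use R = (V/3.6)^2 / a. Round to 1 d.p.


Convert speed: V = 281 / 3.6 = 78.0556 m/s
V^2 = 6092.6698 m^2/s^2
R_v = 6092.6698 / 0.35
R_v = 17407.6 m

17407.6


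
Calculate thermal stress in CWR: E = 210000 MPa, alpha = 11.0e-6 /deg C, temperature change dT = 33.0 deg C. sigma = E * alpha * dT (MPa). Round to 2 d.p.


sigma = E * alpha * dT
sigma = 210000 * 11.0e-6 * 33.0
sigma = 2.31 * 33.0
sigma = 76.23 MPa

76.23


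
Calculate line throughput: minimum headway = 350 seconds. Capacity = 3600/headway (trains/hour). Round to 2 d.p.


Capacity = 3600 / headway
Capacity = 3600 / 350
Capacity = 10.29 trains/hour

10.29


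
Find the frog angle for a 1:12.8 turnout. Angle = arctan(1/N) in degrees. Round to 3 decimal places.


1/N = 1/12.8 = 0.078125
angle = arctan(0.078125) = 0.077967 rad
angle = 0.077967 * 180/pi = 4.467 degrees

4.467


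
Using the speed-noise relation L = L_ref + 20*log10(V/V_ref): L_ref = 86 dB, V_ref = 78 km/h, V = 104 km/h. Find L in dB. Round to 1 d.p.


V/V_ref = 104 / 78 = 1.333333
log10(1.333333) = 0.124939
20 * 0.124939 = 2.4988
L = 86 + 2.4988 = 88.5 dB

88.5


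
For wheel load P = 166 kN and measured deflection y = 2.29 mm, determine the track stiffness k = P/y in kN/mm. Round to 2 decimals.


Track stiffness k = P / y
k = 166 / 2.29
k = 72.49 kN/mm

72.49


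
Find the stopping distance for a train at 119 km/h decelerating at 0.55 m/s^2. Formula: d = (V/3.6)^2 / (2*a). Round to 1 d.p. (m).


Convert speed: V = 119 / 3.6 = 33.0556 m/s
V^2 = 1092.6698
d = 1092.6698 / (2 * 0.55)
d = 1092.6698 / 1.1
d = 993.3 m

993.3


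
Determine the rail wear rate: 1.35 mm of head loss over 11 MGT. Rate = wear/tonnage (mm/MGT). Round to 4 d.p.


Wear rate = total wear / cumulative tonnage
Rate = 1.35 / 11
Rate = 0.1227 mm/MGT

0.1227


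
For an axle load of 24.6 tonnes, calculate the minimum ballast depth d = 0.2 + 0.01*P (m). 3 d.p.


d = 0.2 + 0.01 * 24.6
d = 0.2 + 0.246
d = 0.446 m

0.446


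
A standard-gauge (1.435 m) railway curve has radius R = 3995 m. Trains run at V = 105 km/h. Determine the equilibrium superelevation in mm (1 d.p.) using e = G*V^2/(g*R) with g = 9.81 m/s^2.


Convert speed: V = 105 / 3.6 = 29.1667 m/s
Apply formula: e = 1.435 * 29.1667^2 / (9.81 * 3995)
e = 1.435 * 850.6944 / 39190.95
e = 0.031149 m = 31.1 mm

31.1


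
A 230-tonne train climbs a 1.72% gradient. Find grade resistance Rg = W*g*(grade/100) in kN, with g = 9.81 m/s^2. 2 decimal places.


Rg = W * 9.81 * grade / 100
Rg = 230 * 9.81 * 1.72 / 100
Rg = 2256.3 * 0.0172
Rg = 38.81 kN

38.81


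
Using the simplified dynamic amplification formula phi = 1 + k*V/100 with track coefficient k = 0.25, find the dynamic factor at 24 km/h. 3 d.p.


phi = 1 + k * V / 100
phi = 1 + 0.25 * 24 / 100
phi = 1 + 0.06
phi = 1.060

1.060


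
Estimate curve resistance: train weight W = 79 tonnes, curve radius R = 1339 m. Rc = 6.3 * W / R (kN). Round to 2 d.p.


Rc = 6.3 * W / R
Rc = 6.3 * 79 / 1339
Rc = 497.7 / 1339
Rc = 0.37 kN

0.37


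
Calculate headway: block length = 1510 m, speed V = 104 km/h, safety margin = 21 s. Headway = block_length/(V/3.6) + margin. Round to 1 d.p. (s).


V = 104 / 3.6 = 28.8889 m/s
Block traversal time = 1510 / 28.8889 = 52.2692 s
Headway = 52.2692 + 21
Headway = 73.3 s

73.3


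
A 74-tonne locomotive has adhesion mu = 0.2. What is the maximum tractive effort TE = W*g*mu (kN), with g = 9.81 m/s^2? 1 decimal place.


TE_max = W * g * mu
TE_max = 74 * 9.81 * 0.2
TE_max = 725.94 * 0.2
TE_max = 145.2 kN

145.2


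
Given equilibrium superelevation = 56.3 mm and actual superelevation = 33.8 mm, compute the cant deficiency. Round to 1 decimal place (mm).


Cant deficiency = equilibrium cant - actual cant
CD = 56.3 - 33.8
CD = 22.5 mm

22.5


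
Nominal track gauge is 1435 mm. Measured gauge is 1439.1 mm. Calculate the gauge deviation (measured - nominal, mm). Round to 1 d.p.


Deviation = measured - nominal
Deviation = 1439.1 - 1435
Deviation = 4.1 mm

4.1


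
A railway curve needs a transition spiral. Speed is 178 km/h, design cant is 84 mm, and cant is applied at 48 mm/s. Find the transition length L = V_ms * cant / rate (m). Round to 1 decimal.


Convert speed: V = 178 / 3.6 = 49.4444 m/s
L = 49.4444 * 84 / 48
L = 4153.3333 / 48
L = 86.5 m

86.5


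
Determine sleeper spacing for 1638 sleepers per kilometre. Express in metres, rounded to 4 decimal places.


Spacing = 1000 m / number of sleepers
Spacing = 1000 / 1638
Spacing = 0.6105 m

0.6105


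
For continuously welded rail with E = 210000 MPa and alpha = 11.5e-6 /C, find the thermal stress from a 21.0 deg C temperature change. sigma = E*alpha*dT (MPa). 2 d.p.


sigma = E * alpha * dT
sigma = 210000 * 11.5e-6 * 21.0
sigma = 2.415 * 21.0
sigma = 50.72 MPa

50.72


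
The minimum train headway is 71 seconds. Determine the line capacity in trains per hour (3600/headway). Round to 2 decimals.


Capacity = 3600 / headway
Capacity = 3600 / 71
Capacity = 50.70 trains/hour

50.70


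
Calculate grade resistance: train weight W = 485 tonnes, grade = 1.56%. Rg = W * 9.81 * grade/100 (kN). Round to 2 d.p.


Rg = W * 9.81 * grade / 100
Rg = 485 * 9.81 * 1.56 / 100
Rg = 4757.85 * 0.0156
Rg = 74.22 kN

74.22


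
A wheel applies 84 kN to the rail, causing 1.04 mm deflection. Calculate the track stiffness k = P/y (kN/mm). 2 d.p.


Track stiffness k = P / y
k = 84 / 1.04
k = 80.77 kN/mm

80.77


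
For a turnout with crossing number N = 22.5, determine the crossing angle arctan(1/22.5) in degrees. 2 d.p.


1/N = 1/22.5 = 0.044444
angle = arctan(0.044444) = 0.044415 rad
angle = 0.044415 * 180/pi = 2.54 degrees

2.54


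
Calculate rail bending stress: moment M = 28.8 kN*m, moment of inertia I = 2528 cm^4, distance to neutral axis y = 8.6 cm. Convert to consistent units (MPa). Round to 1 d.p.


Convert units:
M = 28.8 kN*m = 28800000 N*mm
y = 8.6 cm = 86 mm
I = 2528 cm^4 = 25280000 mm^4
sigma = 28800000 * 86 / 25280000
sigma = 98.0 MPa

98.0


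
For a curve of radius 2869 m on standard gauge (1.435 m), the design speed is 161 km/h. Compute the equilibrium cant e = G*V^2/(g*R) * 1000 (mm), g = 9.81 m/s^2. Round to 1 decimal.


Convert speed: V = 161 / 3.6 = 44.7222 m/s
Apply formula: e = 1.435 * 44.7222^2 / (9.81 * 2869)
e = 1.435 * 2000.0772 / 28144.89
e = 0.101976 m = 102.0 mm

102.0


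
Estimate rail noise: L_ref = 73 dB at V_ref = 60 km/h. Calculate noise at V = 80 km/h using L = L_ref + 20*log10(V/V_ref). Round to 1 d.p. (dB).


V/V_ref = 80 / 60 = 1.333333
log10(1.333333) = 0.124939
20 * 0.124939 = 2.4988
L = 73 + 2.4988 = 75.5 dB

75.5


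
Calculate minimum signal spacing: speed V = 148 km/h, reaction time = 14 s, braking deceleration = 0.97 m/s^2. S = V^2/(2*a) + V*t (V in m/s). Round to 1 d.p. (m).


V = 148 / 3.6 = 41.1111 m/s
Braking distance = 41.1111^2 / (2*0.97) = 871.1977 m
Sighting distance = 41.1111 * 14 = 575.5556 m
S = 871.1977 + 575.5556 = 1446.8 m

1446.8


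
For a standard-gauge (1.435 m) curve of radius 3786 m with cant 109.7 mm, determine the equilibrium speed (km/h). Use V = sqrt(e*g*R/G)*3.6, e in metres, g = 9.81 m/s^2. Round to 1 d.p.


Convert cant: e = 109.7 mm = 0.1097 m
V_ms = sqrt(0.1097 * 9.81 * 3786 / 1.435)
V_ms = sqrt(2839.254636) = 53.2847 m/s
V = 53.2847 * 3.6 = 191.8 km/h

191.8


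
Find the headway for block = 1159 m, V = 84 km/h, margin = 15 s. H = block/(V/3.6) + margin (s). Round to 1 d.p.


V = 84 / 3.6 = 23.3333 m/s
Block traversal time = 1159 / 23.3333 = 49.6714 s
Headway = 49.6714 + 15
Headway = 64.7 s

64.7


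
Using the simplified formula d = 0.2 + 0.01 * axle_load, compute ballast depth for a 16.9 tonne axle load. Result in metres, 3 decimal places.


d = 0.2 + 0.01 * 16.9
d = 0.2 + 0.169
d = 0.369 m

0.369


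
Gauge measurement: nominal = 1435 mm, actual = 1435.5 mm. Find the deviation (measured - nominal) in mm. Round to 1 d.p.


Deviation = measured - nominal
Deviation = 1435.5 - 1435
Deviation = 0.5 mm

0.5


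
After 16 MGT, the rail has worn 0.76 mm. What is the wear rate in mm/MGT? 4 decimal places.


Wear rate = total wear / cumulative tonnage
Rate = 0.76 / 16
Rate = 0.0475 mm/MGT

0.0475


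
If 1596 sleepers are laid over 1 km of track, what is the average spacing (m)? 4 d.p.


Spacing = 1000 m / number of sleepers
Spacing = 1000 / 1596
Spacing = 0.6266 m

0.6266


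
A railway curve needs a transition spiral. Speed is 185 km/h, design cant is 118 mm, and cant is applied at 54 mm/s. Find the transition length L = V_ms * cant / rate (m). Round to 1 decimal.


Convert speed: V = 185 / 3.6 = 51.3889 m/s
L = 51.3889 * 118 / 54
L = 6063.8889 / 54
L = 112.3 m

112.3


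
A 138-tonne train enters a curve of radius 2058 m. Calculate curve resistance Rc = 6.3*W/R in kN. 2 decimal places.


Rc = 6.3 * W / R
Rc = 6.3 * 138 / 2058
Rc = 869.4 / 2058
Rc = 0.42 kN

0.42


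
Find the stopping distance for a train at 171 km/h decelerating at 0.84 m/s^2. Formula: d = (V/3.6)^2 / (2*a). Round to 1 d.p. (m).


Convert speed: V = 171 / 3.6 = 47.5 m/s
V^2 = 2256.25
d = 2256.25 / (2 * 0.84)
d = 2256.25 / 1.68
d = 1343.0 m

1343.0


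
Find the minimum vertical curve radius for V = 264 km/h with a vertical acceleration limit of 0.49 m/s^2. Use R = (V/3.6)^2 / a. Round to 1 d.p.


Convert speed: V = 264 / 3.6 = 73.3333 m/s
V^2 = 5377.7778 m^2/s^2
R_v = 5377.7778 / 0.49
R_v = 10975.1 m

10975.1


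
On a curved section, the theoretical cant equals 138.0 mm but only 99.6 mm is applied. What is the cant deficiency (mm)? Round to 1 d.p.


Cant deficiency = equilibrium cant - actual cant
CD = 138.0 - 99.6
CD = 38.4 mm

38.4


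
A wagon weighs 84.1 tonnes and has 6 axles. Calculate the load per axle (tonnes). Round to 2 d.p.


Load per axle = total weight / number of axles
Load = 84.1 / 6
Load = 14.02 tonnes

14.02


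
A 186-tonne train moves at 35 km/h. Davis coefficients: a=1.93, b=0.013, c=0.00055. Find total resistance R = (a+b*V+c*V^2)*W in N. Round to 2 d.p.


b*V = 0.013 * 35 = 0.455
c*V^2 = 0.00055 * 1225 = 0.67375
R_per_t = 1.93 + 0.455 + 0.67375 = 3.05875 N/t
R_total = 3.05875 * 186 = 568.93 N

568.93


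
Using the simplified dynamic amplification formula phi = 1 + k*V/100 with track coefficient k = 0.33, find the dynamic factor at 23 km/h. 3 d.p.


phi = 1 + k * V / 100
phi = 1 + 0.33 * 23 / 100
phi = 1 + 0.0759
phi = 1.076

1.076


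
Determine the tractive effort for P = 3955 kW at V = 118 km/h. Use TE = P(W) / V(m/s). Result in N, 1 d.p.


Convert: P = 3955 kW = 3955000 W
V = 118 / 3.6 = 32.7778 m/s
TE = 3955000 / 32.7778
TE = 120661.0 N

120661.0


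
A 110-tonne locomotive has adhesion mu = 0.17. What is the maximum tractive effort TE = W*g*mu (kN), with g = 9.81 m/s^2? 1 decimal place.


TE_max = W * g * mu
TE_max = 110 * 9.81 * 0.17
TE_max = 1079.1 * 0.17
TE_max = 183.4 kN

183.4


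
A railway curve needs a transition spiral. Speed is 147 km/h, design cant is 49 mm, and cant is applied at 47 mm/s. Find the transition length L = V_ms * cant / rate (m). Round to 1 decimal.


Convert speed: V = 147 / 3.6 = 40.8333 m/s
L = 40.8333 * 49 / 47
L = 2000.8333 / 47
L = 42.6 m

42.6


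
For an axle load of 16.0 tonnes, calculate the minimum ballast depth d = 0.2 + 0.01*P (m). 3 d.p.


d = 0.2 + 0.01 * 16.0
d = 0.2 + 0.16
d = 0.360 m

0.360


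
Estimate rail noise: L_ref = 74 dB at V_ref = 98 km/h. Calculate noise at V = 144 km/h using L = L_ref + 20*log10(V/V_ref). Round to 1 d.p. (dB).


V/V_ref = 144 / 98 = 1.469388
log10(1.469388) = 0.167136
20 * 0.167136 = 3.3427
L = 74 + 3.3427 = 77.3 dB

77.3


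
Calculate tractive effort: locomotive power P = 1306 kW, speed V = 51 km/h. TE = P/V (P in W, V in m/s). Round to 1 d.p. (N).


Convert: P = 1306 kW = 1306000 W
V = 51 / 3.6 = 14.1667 m/s
TE = 1306000 / 14.1667
TE = 92188.2 N

92188.2


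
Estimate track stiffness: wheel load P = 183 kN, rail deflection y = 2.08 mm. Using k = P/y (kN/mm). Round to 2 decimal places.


Track stiffness k = P / y
k = 183 / 2.08
k = 87.98 kN/mm

87.98


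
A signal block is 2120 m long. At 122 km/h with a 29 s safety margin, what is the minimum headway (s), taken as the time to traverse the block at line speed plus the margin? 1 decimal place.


V = 122 / 3.6 = 33.8889 m/s
Block traversal time = 2120 / 33.8889 = 62.5574 s
Headway = 62.5574 + 29
Headway = 91.6 s

91.6


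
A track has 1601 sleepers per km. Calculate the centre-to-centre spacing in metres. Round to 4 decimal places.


Spacing = 1000 m / number of sleepers
Spacing = 1000 / 1601
Spacing = 0.6246 m

0.6246


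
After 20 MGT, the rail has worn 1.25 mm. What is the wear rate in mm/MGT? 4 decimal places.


Wear rate = total wear / cumulative tonnage
Rate = 1.25 / 20
Rate = 0.0625 mm/MGT

0.0625


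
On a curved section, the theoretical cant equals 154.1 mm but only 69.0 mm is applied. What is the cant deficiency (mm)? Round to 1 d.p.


Cant deficiency = equilibrium cant - actual cant
CD = 154.1 - 69.0
CD = 85.1 mm

85.1


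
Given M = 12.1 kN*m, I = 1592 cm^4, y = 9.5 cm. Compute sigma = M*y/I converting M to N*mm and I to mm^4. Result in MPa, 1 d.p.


Convert units:
M = 12.1 kN*m = 12100000 N*mm
y = 9.5 cm = 95 mm
I = 1592 cm^4 = 15920000 mm^4
sigma = 12100000 * 95 / 15920000
sigma = 72.2 MPa

72.2


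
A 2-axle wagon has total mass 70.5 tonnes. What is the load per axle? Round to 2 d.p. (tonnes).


Load per axle = total weight / number of axles
Load = 70.5 / 2
Load = 35.25 tonnes

35.25


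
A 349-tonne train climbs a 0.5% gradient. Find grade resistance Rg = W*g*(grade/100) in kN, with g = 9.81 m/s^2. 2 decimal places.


Rg = W * 9.81 * grade / 100
Rg = 349 * 9.81 * 0.5 / 100
Rg = 3423.69 * 0.005
Rg = 17.12 kN

17.12


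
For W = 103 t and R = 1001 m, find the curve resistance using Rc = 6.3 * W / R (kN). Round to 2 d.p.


Rc = 6.3 * W / R
Rc = 6.3 * 103 / 1001
Rc = 648.9 / 1001
Rc = 0.65 kN

0.65


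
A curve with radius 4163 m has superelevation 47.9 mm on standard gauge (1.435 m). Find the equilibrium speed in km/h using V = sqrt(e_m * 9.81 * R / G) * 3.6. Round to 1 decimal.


Convert cant: e = 47.9 mm = 0.0479 m
V_ms = sqrt(0.0479 * 9.81 * 4163 / 1.435)
V_ms = sqrt(1363.198284) = 36.9215 m/s
V = 36.9215 * 3.6 = 132.9 km/h

132.9


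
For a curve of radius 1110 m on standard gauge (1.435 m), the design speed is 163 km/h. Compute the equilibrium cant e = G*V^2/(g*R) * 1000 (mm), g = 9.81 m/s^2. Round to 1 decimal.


Convert speed: V = 163 / 3.6 = 45.2778 m/s
Apply formula: e = 1.435 * 45.2778^2 / (9.81 * 1110)
e = 1.435 * 2050.0772 / 10889.1
e = 0.270166 m = 270.2 mm

270.2


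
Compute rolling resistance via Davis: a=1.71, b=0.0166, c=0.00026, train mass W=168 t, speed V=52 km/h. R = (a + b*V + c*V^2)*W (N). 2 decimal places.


b*V = 0.0166 * 52 = 0.8632
c*V^2 = 0.00026 * 2704 = 0.70304
R_per_t = 1.71 + 0.8632 + 0.70304 = 3.27624 N/t
R_total = 3.27624 * 168 = 550.41 N

550.41


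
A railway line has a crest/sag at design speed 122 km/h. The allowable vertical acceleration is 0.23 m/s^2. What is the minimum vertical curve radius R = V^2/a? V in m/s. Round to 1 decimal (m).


Convert speed: V = 122 / 3.6 = 33.8889 m/s
V^2 = 1148.4568 m^2/s^2
R_v = 1148.4568 / 0.23
R_v = 4993.3 m

4993.3


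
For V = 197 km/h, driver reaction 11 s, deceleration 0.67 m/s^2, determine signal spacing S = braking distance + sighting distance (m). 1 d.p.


V = 197 / 3.6 = 54.7222 m/s
Braking distance = 54.7222^2 / (2*0.67) = 2234.7176 m
Sighting distance = 54.7222 * 11 = 601.9444 m
S = 2234.7176 + 601.9444 = 2836.7 m

2836.7


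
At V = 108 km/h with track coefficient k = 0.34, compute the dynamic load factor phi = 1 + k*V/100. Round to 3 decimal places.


phi = 1 + k * V / 100
phi = 1 + 0.34 * 108 / 100
phi = 1 + 0.3672
phi = 1.367

1.367


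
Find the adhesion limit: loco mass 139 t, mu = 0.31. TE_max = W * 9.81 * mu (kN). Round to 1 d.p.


TE_max = W * g * mu
TE_max = 139 * 9.81 * 0.31
TE_max = 1363.59 * 0.31
TE_max = 422.7 kN

422.7


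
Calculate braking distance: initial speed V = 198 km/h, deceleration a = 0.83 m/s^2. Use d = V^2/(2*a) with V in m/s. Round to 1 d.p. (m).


Convert speed: V = 198 / 3.6 = 55.0 m/s
V^2 = 3025.0
d = 3025.0 / (2 * 0.83)
d = 3025.0 / 1.66
d = 1822.3 m

1822.3


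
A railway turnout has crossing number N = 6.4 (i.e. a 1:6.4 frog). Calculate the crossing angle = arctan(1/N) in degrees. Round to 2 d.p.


1/N = 1/6.4 = 0.15625
angle = arctan(0.15625) = 0.154997 rad
angle = 0.154997 * 180/pi = 8.88 degrees

8.88


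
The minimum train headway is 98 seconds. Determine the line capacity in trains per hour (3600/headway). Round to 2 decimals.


Capacity = 3600 / headway
Capacity = 3600 / 98
Capacity = 36.73 trains/hour

36.73


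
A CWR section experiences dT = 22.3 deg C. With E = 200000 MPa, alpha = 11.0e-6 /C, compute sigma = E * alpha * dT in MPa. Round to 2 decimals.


sigma = E * alpha * dT
sigma = 200000 * 11.0e-6 * 22.3
sigma = 2.2 * 22.3
sigma = 49.06 MPa

49.06


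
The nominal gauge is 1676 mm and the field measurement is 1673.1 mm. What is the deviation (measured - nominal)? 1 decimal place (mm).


Deviation = measured - nominal
Deviation = 1673.1 - 1676
Deviation = -2.9 mm

-2.9


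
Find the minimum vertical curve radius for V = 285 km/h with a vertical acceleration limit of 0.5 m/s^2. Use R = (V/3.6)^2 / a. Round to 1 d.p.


Convert speed: V = 285 / 3.6 = 79.1667 m/s
V^2 = 6267.3611 m^2/s^2
R_v = 6267.3611 / 0.5
R_v = 12534.7 m

12534.7


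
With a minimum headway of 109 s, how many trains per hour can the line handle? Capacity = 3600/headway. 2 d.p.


Capacity = 3600 / headway
Capacity = 3600 / 109
Capacity = 33.03 trains/hour

33.03


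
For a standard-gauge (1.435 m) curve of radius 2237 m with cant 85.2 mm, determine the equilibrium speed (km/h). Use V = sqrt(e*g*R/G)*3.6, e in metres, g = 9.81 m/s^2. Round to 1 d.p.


Convert cant: e = 85.2 mm = 0.0852 m
V_ms = sqrt(0.0852 * 9.81 * 2237 / 1.435)
V_ms = sqrt(1302.934804) = 36.0962 m/s
V = 36.0962 * 3.6 = 129.9 km/h

129.9


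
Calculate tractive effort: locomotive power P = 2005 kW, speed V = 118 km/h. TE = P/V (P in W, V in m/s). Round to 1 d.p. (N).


Convert: P = 2005 kW = 2005000 W
V = 118 / 3.6 = 32.7778 m/s
TE = 2005000 / 32.7778
TE = 61169.5 N

61169.5


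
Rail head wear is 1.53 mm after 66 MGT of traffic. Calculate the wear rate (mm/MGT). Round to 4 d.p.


Wear rate = total wear / cumulative tonnage
Rate = 1.53 / 66
Rate = 0.0232 mm/MGT

0.0232


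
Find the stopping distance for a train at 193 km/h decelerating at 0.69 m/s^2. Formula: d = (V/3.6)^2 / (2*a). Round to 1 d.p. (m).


Convert speed: V = 193 / 3.6 = 53.6111 m/s
V^2 = 2874.1512
d = 2874.1512 / (2 * 0.69)
d = 2874.1512 / 1.38
d = 2082.7 m

2082.7


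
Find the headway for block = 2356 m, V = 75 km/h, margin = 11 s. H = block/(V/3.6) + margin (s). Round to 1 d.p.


V = 75 / 3.6 = 20.8333 m/s
Block traversal time = 2356 / 20.8333 = 113.088 s
Headway = 113.088 + 11
Headway = 124.1 s

124.1


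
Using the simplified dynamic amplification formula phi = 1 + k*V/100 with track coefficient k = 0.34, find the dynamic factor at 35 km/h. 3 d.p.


phi = 1 + k * V / 100
phi = 1 + 0.34 * 35 / 100
phi = 1 + 0.119
phi = 1.119

1.119


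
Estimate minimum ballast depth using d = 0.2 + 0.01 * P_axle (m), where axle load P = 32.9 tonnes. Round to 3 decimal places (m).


d = 0.2 + 0.01 * 32.9
d = 0.2 + 0.329
d = 0.529 m

0.529


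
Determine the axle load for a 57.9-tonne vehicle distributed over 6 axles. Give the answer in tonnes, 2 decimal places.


Load per axle = total weight / number of axles
Load = 57.9 / 6
Load = 9.65 tonnes

9.65


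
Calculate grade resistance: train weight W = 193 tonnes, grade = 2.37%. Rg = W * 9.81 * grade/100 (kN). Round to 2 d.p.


Rg = W * 9.81 * grade / 100
Rg = 193 * 9.81 * 2.37 / 100
Rg = 1893.33 * 0.0237
Rg = 44.87 kN

44.87


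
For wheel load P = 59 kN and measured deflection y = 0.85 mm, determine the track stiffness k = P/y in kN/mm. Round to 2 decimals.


Track stiffness k = P / y
k = 59 / 0.85
k = 69.41 kN/mm

69.41


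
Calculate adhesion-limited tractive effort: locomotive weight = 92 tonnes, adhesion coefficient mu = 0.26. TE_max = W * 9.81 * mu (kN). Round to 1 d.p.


TE_max = W * g * mu
TE_max = 92 * 9.81 * 0.26
TE_max = 902.52 * 0.26
TE_max = 234.7 kN

234.7


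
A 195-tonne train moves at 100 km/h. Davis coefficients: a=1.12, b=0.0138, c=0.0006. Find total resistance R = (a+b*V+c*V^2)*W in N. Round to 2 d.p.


b*V = 0.0138 * 100 = 1.38
c*V^2 = 0.0006 * 10000 = 6.0
R_per_t = 1.12 + 1.38 + 6.0 = 8.5 N/t
R_total = 8.5 * 195 = 1657.50 N

1657.50


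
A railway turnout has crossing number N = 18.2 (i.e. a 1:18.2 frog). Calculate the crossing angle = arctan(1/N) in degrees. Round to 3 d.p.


1/N = 1/18.2 = 0.054945
angle = arctan(0.054945) = 0.05489 rad
angle = 0.05489 * 180/pi = 3.145 degrees

3.145


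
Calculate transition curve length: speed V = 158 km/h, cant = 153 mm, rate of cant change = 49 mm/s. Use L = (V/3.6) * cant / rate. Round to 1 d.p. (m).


Convert speed: V = 158 / 3.6 = 43.8889 m/s
L = 43.8889 * 153 / 49
L = 6715.0 / 49
L = 137.0 m

137.0


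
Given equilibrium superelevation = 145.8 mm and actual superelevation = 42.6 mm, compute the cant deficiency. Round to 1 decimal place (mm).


Cant deficiency = equilibrium cant - actual cant
CD = 145.8 - 42.6
CD = 103.2 mm

103.2


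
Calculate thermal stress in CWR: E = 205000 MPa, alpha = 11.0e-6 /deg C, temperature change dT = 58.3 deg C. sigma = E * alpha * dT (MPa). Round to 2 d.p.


sigma = E * alpha * dT
sigma = 205000 * 11.0e-6 * 58.3
sigma = 2.255 * 58.3
sigma = 131.47 MPa

131.47


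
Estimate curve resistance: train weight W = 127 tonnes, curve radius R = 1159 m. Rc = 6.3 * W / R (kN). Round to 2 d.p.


Rc = 6.3 * W / R
Rc = 6.3 * 127 / 1159
Rc = 800.1 / 1159
Rc = 0.69 kN

0.69


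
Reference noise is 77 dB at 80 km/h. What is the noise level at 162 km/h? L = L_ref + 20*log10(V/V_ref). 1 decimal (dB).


V/V_ref = 162 / 80 = 2.025
log10(2.025) = 0.306425
20 * 0.306425 = 6.1285
L = 77 + 6.1285 = 83.1 dB

83.1


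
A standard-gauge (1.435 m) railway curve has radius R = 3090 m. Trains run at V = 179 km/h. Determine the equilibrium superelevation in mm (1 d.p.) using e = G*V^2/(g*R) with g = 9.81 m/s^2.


Convert speed: V = 179 / 3.6 = 49.7222 m/s
Apply formula: e = 1.435 * 49.7222^2 / (9.81 * 3090)
e = 1.435 * 2472.2994 / 30312.9
e = 0.117038 m = 117.0 mm

117.0


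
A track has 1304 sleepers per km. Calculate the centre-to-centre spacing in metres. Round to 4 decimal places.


Spacing = 1000 m / number of sleepers
Spacing = 1000 / 1304
Spacing = 0.7669 m

0.7669


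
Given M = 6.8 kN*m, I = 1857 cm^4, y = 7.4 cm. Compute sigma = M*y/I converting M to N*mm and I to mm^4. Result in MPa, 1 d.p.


Convert units:
M = 6.8 kN*m = 6800000 N*mm
y = 7.4 cm = 74 mm
I = 1857 cm^4 = 18570000 mm^4
sigma = 6800000 * 74 / 18570000
sigma = 27.1 MPa

27.1


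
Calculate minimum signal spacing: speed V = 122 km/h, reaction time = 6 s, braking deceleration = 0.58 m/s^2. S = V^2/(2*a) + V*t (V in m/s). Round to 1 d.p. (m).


V = 122 / 3.6 = 33.8889 m/s
Braking distance = 33.8889^2 / (2*0.58) = 990.049 m
Sighting distance = 33.8889 * 6 = 203.3333 m
S = 990.049 + 203.3333 = 1193.4 m

1193.4


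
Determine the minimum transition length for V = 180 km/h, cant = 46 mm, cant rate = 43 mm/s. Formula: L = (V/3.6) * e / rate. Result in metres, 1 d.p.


Convert speed: V = 180 / 3.6 = 50.0 m/s
L = 50.0 * 46 / 43
L = 2300.0 / 43
L = 53.5 m

53.5


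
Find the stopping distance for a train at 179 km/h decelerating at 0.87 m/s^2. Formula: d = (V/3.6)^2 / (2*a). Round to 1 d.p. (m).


Convert speed: V = 179 / 3.6 = 49.7222 m/s
V^2 = 2472.2994
d = 2472.2994 / (2 * 0.87)
d = 2472.2994 / 1.74
d = 1420.9 m

1420.9


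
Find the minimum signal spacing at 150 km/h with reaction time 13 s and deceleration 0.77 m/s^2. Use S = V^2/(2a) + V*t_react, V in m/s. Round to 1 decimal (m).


V = 150 / 3.6 = 41.6667 m/s
Braking distance = 41.6667^2 / (2*0.77) = 1127.3449 m
Sighting distance = 41.6667 * 13 = 541.6667 m
S = 1127.3449 + 541.6667 = 1669.0 m

1669.0


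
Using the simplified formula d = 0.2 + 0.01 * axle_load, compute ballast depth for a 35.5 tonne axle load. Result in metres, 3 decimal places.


d = 0.2 + 0.01 * 35.5
d = 0.2 + 0.355
d = 0.555 m

0.555


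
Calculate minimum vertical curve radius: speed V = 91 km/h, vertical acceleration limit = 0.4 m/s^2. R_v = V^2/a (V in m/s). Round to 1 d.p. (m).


Convert speed: V = 91 / 3.6 = 25.2778 m/s
V^2 = 638.966 m^2/s^2
R_v = 638.966 / 0.4
R_v = 1597.4 m

1597.4


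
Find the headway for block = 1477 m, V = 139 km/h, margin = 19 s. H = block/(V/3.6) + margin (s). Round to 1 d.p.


V = 139 / 3.6 = 38.6111 m/s
Block traversal time = 1477 / 38.6111 = 38.2532 s
Headway = 38.2532 + 19
Headway = 57.3 s

57.3


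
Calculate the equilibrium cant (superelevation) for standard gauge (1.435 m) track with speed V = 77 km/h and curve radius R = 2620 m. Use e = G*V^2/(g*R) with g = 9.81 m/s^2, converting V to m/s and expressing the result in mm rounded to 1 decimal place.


Convert speed: V = 77 / 3.6 = 21.3889 m/s
Apply formula: e = 1.435 * 21.3889^2 / (9.81 * 2620)
e = 1.435 * 457.4846 / 25702.2
e = 0.025542 m = 25.5 mm

25.5


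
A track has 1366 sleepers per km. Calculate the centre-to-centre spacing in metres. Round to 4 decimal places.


Spacing = 1000 m / number of sleepers
Spacing = 1000 / 1366
Spacing = 0.7321 m

0.7321


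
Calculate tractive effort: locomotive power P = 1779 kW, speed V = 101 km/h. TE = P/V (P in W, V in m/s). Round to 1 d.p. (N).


Convert: P = 1779 kW = 1779000 W
V = 101 / 3.6 = 28.0556 m/s
TE = 1779000 / 28.0556
TE = 63409.9 N

63409.9


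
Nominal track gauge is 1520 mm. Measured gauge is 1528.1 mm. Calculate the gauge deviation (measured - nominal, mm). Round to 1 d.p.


Deviation = measured - nominal
Deviation = 1528.1 - 1520
Deviation = 8.1 mm

8.1


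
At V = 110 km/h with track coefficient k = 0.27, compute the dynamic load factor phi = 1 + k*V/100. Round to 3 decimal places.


phi = 1 + k * V / 100
phi = 1 + 0.27 * 110 / 100
phi = 1 + 0.297
phi = 1.297

1.297


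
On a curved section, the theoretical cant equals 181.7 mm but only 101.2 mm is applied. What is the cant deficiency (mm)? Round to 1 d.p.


Cant deficiency = equilibrium cant - actual cant
CD = 181.7 - 101.2
CD = 80.5 mm

80.5


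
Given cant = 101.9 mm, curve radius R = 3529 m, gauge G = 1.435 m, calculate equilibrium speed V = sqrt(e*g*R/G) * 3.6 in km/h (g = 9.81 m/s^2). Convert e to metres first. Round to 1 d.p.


Convert cant: e = 101.9 mm = 0.1019 m
V_ms = sqrt(0.1019 * 9.81 * 3529 / 1.435)
V_ms = sqrt(2458.345666) = 49.5817 m/s
V = 49.5817 * 3.6 = 178.5 km/h

178.5


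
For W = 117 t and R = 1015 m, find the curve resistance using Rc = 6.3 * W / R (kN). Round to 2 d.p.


Rc = 6.3 * W / R
Rc = 6.3 * 117 / 1015
Rc = 737.1 / 1015
Rc = 0.73 kN

0.73


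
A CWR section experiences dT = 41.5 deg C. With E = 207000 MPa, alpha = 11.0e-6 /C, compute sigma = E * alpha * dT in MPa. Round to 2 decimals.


sigma = E * alpha * dT
sigma = 207000 * 11.0e-6 * 41.5
sigma = 2.277 * 41.5
sigma = 94.50 MPa

94.50


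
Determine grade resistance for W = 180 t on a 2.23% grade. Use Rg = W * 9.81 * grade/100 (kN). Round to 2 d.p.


Rg = W * 9.81 * grade / 100
Rg = 180 * 9.81 * 2.23 / 100
Rg = 1765.8 * 0.0223
Rg = 39.38 kN

39.38


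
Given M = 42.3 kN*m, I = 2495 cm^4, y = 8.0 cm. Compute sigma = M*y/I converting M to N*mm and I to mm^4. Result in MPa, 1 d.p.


Convert units:
M = 42.3 kN*m = 42300000 N*mm
y = 8.0 cm = 80 mm
I = 2495 cm^4 = 24950000 mm^4
sigma = 42300000 * 80 / 24950000
sigma = 135.6 MPa

135.6


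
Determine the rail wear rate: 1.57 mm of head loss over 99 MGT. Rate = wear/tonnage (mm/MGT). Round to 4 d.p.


Wear rate = total wear / cumulative tonnage
Rate = 1.57 / 99
Rate = 0.0159 mm/MGT

0.0159


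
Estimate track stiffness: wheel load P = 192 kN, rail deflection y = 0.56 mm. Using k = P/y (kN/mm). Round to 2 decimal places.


Track stiffness k = P / y
k = 192 / 0.56
k = 342.86 kN/mm

342.86


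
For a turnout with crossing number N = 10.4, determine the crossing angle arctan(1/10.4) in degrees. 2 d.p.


1/N = 1/10.4 = 0.096154
angle = arctan(0.096154) = 0.095859 rad
angle = 0.095859 * 180/pi = 5.49 degrees

5.49


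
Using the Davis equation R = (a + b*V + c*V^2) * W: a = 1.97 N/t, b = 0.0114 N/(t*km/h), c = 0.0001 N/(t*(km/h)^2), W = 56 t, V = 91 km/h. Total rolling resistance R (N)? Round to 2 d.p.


b*V = 0.0114 * 91 = 1.0374
c*V^2 = 0.0001 * 8281 = 0.8281
R_per_t = 1.97 + 1.0374 + 0.8281 = 3.8355 N/t
R_total = 3.8355 * 56 = 214.79 N

214.79


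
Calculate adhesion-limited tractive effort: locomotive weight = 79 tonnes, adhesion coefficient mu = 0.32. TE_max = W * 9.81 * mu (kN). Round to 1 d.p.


TE_max = W * g * mu
TE_max = 79 * 9.81 * 0.32
TE_max = 774.99 * 0.32
TE_max = 248.0 kN

248.0


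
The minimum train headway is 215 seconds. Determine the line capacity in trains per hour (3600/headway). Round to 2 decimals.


Capacity = 3600 / headway
Capacity = 3600 / 215
Capacity = 16.74 trains/hour

16.74


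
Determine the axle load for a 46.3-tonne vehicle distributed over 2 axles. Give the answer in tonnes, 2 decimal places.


Load per axle = total weight / number of axles
Load = 46.3 / 2
Load = 23.15 tonnes

23.15


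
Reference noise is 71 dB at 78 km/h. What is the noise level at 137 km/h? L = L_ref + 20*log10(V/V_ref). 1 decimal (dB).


V/V_ref = 137 / 78 = 1.75641
log10(1.75641) = 0.244626
20 * 0.244626 = 4.8925
L = 71 + 4.8925 = 75.9 dB

75.9


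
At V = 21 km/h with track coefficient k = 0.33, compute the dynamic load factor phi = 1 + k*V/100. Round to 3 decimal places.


phi = 1 + k * V / 100
phi = 1 + 0.33 * 21 / 100
phi = 1 + 0.0693
phi = 1.069

1.069


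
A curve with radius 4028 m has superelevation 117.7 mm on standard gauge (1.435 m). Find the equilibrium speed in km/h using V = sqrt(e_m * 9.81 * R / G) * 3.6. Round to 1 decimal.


Convert cant: e = 117.7 mm = 0.1177 m
V_ms = sqrt(0.1177 * 9.81 * 4028 / 1.435)
V_ms = sqrt(3241.029851) = 56.93 m/s
V = 56.93 * 3.6 = 204.9 km/h

204.9


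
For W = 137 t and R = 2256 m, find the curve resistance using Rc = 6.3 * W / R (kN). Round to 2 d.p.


Rc = 6.3 * W / R
Rc = 6.3 * 137 / 2256
Rc = 863.1 / 2256
Rc = 0.38 kN

0.38


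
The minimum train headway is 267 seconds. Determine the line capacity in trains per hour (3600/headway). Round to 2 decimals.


Capacity = 3600 / headway
Capacity = 3600 / 267
Capacity = 13.48 trains/hour

13.48


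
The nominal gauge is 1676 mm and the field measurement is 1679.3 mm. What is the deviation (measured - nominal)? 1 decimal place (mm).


Deviation = measured - nominal
Deviation = 1679.3 - 1676
Deviation = 3.3 mm

3.3


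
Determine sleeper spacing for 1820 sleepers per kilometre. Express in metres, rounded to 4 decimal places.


Spacing = 1000 m / number of sleepers
Spacing = 1000 / 1820
Spacing = 0.5495 m

0.5495
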